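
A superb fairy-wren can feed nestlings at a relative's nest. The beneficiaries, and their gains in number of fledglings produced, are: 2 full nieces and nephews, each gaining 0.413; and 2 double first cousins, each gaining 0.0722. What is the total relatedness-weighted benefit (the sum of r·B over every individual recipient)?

0.2426

r to a full niece or nephew = 1/4 (full aunt/uncle↔niece/nephew: two paths of length 3 through the shared grandparent pair: r = 2·(1/2)^3 = 1/4).
r to a double first cousin = 1/4 (double first cousins share both grandparent pairs — four paths of length 4: r = 4·(1/2)^4 = 1/4).
Summing one r·B term per recipient: 2·0.25·0.413 + 2·0.25·0.0722 = 0.2426.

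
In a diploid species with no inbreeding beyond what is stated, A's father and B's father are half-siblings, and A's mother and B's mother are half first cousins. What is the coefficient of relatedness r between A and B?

0.078125

With two independent routes of shared ancestry, r is the sum of the two contributions.
A and B are related in two ways: half first cousins through their fathers (r = 1/16) and half second cousins through their mothers (r = 1/64).
r = 1/16 + 1/64 = 0.078125.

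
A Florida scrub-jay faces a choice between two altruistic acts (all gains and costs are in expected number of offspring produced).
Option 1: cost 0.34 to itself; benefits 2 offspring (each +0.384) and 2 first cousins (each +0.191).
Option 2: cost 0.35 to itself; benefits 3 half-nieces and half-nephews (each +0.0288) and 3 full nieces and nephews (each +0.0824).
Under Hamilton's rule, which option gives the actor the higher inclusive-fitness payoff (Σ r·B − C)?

Option 1

Option 1: r to an offspring = 0.5.
Option 1: r to a first cousin = 0.125.
Option 1: Σ r·B − C = (2·0.5·0.384 + 2·0.125·0.191) − 0.34 = 0.09175.
Option 2: r to a half-niece or half-nephew = 0.125.
Option 2: r to a full niece or nephew = 0.25.
Option 2: Σ r·B − C = (3·0.125·0.0288 + 3·0.25·0.0824) − 0.35 = -0.2774.
Option 1 has the higher net inclusive-fitness payoff.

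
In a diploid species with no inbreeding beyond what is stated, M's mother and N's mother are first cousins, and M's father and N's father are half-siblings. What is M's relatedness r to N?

With two independent routes of shared ancestry, r is the sum of the two contributions.
M and N are related in two ways: second cousins through their mothers (r = 1/32) and half first cousins through their fathers (r = 1/16).
r = 1/32 + 1/16 = 0.09375.

0.09375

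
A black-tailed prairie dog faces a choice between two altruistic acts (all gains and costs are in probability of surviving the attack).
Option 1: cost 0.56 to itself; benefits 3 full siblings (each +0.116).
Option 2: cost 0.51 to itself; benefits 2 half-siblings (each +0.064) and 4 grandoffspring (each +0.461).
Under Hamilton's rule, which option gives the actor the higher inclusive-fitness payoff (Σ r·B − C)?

Option 2

Option 1: r to a full sibling = 0.5.
Option 1: Σ r·B − C = (3·0.5·0.116) − 0.56 = -0.386.
Option 2: r to a half-sibling = 0.25.
Option 2: r to a grandoffspring = 0.25.
Option 2: Σ r·B − C = (2·0.25·0.064 + 4·0.25·0.461) − 0.51 = -0.017.
Option 2 has the higher net inclusive-fitness payoff.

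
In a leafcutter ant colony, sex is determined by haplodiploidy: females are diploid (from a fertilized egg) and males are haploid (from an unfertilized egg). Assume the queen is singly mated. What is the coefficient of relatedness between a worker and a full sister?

0.75

Haplodiploid full sisters inherit their father's entire haploid genome identically (contributing 1/2) and on average half of their mother's contribution (1/2 · 1/2 = 1/4); r = 1/2 + 1/4 = 3/4.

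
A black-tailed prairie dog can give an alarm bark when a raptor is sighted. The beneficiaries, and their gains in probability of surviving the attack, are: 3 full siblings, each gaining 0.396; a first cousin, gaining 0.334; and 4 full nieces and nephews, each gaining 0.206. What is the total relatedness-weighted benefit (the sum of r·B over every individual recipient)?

r to a full sibling = 1/2 (full sibs share both parents — two paths of length 2: r = 2·(1/2)^2 = 1/2).
r to a first cousin = 1/8 (first cousins share one grandparent pair — two paths of length 4: r = 2·(1/2)^4 = 1/8).
r to a full niece or nephew = 0.25 (full aunt/uncle↔niece/nephew: two paths of length 3 through the shared grandparent pair: r = 2·(1/2)^3 = 1/4).
Summing one r·B term per recipient: 3·0.5·0.396 + 1·0.125·0.334 + 4·0.25·0.206 = 0.84175.

0.84175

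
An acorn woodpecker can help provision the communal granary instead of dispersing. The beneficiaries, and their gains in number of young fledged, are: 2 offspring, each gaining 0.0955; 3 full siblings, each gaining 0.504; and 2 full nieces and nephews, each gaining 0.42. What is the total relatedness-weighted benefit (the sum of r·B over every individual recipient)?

r to an offspring = 0.5 (one parent–offspring link: r = (1/2)^1 = 1/2).
r to a full sibling = 1/2 (full sibs share both parents — two paths of length 2: r = 2·(1/2)^2 = 1/2).
r to a full niece or nephew = 1/4 (full aunt/uncle↔niece/nephew: two paths of length 3 through the shared grandparent pair: r = 2·(1/2)^3 = 1/4).
Summing one r·B term per recipient: 2·0.5·0.0955 + 3·0.5·0.504 + 2·0.25·0.42 = 1.0615.

1.0615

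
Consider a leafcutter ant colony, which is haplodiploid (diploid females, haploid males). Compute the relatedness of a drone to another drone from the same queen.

0.5

Haploid brothers each carry a random half of the queen's diploid genome, so on average they share half: r = 1/2.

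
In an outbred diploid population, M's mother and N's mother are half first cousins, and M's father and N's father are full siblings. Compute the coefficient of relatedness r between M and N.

0.140625

With two independent routes of shared ancestry, r is the sum of the two contributions.
M and N are related in two ways: half second cousins through their mothers (r = 1/64) and first cousins through their fathers (r = 1/8).
r = 1/64 + 1/8 = 0.140625.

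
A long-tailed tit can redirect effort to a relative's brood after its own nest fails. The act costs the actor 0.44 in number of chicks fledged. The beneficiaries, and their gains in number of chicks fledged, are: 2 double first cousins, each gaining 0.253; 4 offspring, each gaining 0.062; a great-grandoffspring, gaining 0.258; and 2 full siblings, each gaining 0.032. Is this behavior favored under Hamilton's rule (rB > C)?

No

Hamilton's rule: the trait is favored when the sum of r·B over every recipient exceeds the actor's cost C.
r to a double first cousin = 0.25 (double first cousins share both grandparent pairs — four paths of length 4: r = 4·(1/2)^4 = 1/4).
r to an offspring = 1/2 (one parent–offspring link: r = (1/2)^1 = 1/2).
r to a great-grandoffspring = 0.125 (three parent–offspring links: r = (1/2)^3 = 1/8).
r to a full sibling = 1/2 (full sibs share both parents — two paths of length 2: r = 2·(1/2)^2 = 1/2).
Summing one r·B term per recipient: 2·0.25·0.253 + 4·0.5·0.062 + 1·0.125·0.258 + 2·0.5·0.032 = 0.31475.
0.31475 < 0.44: the indirect benefit is less than the cost.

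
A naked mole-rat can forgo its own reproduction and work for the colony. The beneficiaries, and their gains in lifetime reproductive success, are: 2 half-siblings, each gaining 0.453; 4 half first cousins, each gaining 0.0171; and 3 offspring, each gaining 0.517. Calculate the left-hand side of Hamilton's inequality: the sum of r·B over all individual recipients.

1.006275

r to a half-sibling = 1/4 (half-sibs share one parent — one path of length 2: r = (1/2)^2 = 1/4).
r to a half first cousin = 0.0625 (half first cousins share one grandparent — one path of length 4: r = (1/2)^4 = 1/16).
r to an offspring = 1/2 (one parent–offspring link: r = (1/2)^1 = 1/2).
Summing one r·B term per recipient: 2·0.25·0.453 + 4·0.0625·0.0171 + 3·0.5·0.517 = 1.006275.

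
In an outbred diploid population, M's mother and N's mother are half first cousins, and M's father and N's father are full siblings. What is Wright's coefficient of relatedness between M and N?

0.140625

Independent pedigree routes through distinct common ancestors add.
M and N are related in two ways: half second cousins through their mothers (r = 1/64) and first cousins through their fathers (r = 1/8).
r = 1/64 + 1/8 = 9/64 = 0.140625.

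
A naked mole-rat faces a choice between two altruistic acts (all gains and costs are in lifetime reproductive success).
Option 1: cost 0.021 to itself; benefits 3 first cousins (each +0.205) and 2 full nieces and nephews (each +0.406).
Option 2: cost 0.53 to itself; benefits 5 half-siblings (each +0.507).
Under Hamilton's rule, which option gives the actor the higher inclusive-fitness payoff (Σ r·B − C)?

Option 1: r to a first cousin = 0.125.
Option 1: r to a full niece or nephew = 0.25.
Option 1: Σ r·B − C = (3·0.125·0.205 + 2·0.25·0.406) − 0.021 = 0.258875.
Option 2: r to a half-sibling = 0.25.
Option 2: Σ r·B − C = (5·0.25·0.507) − 0.53 = 0.10375.
Option 1 has the higher net inclusive-fitness payoff.

Option 1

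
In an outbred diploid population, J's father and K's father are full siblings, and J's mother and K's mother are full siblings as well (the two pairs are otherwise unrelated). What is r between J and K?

With two independent routes of shared ancestry, r is the sum of the two contributions.
J and K are related in two ways: first cousins through their fathers (r = 1/8) and first cousins through their mothers (r = 1/8) — i.e. double first cousins.
r = 1/8 + 1/8 = 0.25.

0.25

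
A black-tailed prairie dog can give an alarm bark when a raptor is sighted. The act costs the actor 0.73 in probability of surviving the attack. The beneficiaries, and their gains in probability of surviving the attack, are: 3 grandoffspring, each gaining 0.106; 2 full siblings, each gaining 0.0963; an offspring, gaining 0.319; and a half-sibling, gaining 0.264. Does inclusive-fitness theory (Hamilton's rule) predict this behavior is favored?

Hamilton's rule: the trait is favored when the sum of r·B over every recipient exceeds the actor's cost C.
r to a grandoffspring = 1/4 (two parent–offspring links: r = (1/2)^2 = 1/4).
r to a full sibling = 1/2 (full sibs share both parents — two paths of length 2: r = 2·(1/2)^2 = 1/2).
r to an offspring = 1/2 (one parent–offspring link: r = (1/2)^1 = 1/2).
r to a half-sibling = 1/4 (half-sibs share one parent — one path of length 2: r = (1/2)^2 = 1/4).
Summing one r·B term per recipient: 3·0.25·0.106 + 2·0.5·0.0963 + 1·0.5·0.319 + 1·0.25·0.264 = 0.4013.
0.4013 < 0.73: the indirect benefit is less than the cost.

No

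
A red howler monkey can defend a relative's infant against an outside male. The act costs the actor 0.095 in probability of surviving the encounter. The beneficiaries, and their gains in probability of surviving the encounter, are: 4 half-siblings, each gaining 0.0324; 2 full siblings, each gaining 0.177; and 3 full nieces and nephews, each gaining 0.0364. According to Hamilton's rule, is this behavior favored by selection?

Hamilton's rule: the trait is favored when the sum of r·B over every recipient exceeds the actor's cost C.
r to a half-sibling = 1/4 (half-sibs share one parent — one path of length 2: r = (1/2)^2 = 1/4).
r to a full sibling = 1/2 (full sibs share both parents — two paths of length 2: r = 2·(1/2)^2 = 1/2).
r to a full niece or nephew = 1/4 (full aunt/uncle↔niece/nephew: two paths of length 3 through the shared grandparent pair: r = 2·(1/2)^3 = 1/4).
Summing one r·B term per recipient: 4·0.25·0.0324 + 2·0.5·0.177 + 3·0.25·0.0364 = 0.2367.
0.2367 > 0.095: the indirect benefit exceeds the cost.

Yes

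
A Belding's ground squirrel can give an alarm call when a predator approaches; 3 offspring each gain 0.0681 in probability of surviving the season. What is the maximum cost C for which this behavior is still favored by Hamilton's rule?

0.10215

r to an offspring = 0.5 (one parent–offspring link: r = (1/2)^1 = 1/2).
Hamilton's rule: n·r·B > C, so the trait is favored while C < n·r·B = 3·0.5·0.0681 = 0.10215.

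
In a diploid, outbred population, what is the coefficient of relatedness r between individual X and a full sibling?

Each parent–offspring link contributes a factor of 1/2, and independent paths through distinct common ancestors add.
Full sibs share both parents — two paths of length 2: r = 2·(1/2)^2 = 1/2.

0.5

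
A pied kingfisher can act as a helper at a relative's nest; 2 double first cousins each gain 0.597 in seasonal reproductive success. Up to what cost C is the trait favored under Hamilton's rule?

0.2985

r to a double first cousin = 0.25 (double first cousins share both grandparent pairs — four paths of length 4: r = 4·(1/2)^4 = 1/4).
Hamilton's rule: n·r·B > C, so the trait is favored while C < n·r·B = 2·0.25·0.597 = 0.2985.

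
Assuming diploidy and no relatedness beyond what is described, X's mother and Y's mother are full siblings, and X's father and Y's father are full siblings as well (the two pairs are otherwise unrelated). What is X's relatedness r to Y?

0.25

Wright's path rule: contributions from independent ancestry routes add.
X and Y are related in two ways: first cousins through their mothers (r = 1/8) and first cousins through their fathers (r = 1/8) — i.e. double first cousins.
r = 1/8 + 1/8 = 0.25.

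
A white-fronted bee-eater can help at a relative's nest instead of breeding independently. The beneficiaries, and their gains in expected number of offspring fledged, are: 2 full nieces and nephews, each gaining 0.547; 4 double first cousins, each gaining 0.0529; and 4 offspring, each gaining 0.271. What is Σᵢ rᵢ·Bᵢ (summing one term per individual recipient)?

0.8684

r to a full niece or nephew = 0.25 (full aunt/uncle↔niece/nephew: two paths of length 3 through the shared grandparent pair: r = 2·(1/2)^3 = 1/4).
r to a double first cousin = 1/4 (double first cousins share both grandparent pairs — four paths of length 4: r = 4·(1/2)^4 = 1/4).
r to an offspring = 0.5 (one parent–offspring link: r = (1/2)^1 = 1/2).
Summing one r·B term per recipient: 2·0.25·0.547 + 4·0.25·0.0529 + 4·0.5·0.271 = 0.8684.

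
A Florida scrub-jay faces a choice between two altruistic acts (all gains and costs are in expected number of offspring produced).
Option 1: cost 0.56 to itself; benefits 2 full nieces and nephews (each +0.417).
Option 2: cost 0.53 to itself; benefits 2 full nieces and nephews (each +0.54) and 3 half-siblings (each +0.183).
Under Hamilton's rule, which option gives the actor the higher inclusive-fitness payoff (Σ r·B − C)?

Option 1: r to a full niece or nephew = 0.25.
Option 1: Σ r·B − C = (2·0.25·0.417) − 0.56 = -0.3515.
Option 2: r to a full niece or nephew = 0.25.
Option 2: r to a half-sibling = 0.25.
Option 2: Σ r·B − C = (2·0.25·0.54 + 3·0.25·0.183) − 0.53 = -0.12275.
Option 2 has the higher net inclusive-fitness payoff.

Option 2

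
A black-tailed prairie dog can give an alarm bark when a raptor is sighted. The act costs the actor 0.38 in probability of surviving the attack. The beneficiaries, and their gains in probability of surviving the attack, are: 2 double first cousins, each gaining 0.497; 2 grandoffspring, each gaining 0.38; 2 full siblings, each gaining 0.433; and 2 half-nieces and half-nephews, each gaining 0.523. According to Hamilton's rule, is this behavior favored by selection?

Yes

Hamilton's rule: the trait is favored when the sum of r·B over every recipient exceeds the actor's cost C.
r to a double first cousin = 0.25 (double first cousins share both grandparent pairs — four paths of length 4: r = 4·(1/2)^4 = 1/4).
r to a grandoffspring = 1/4 (two parent–offspring links: r = (1/2)^2 = 1/4).
r to a full sibling = 0.5 (full sibs share both parents — two paths of length 2: r = 2·(1/2)^2 = 1/2).
r to a half-niece or half-nephew = 0.125 (half-aunt/uncle↔niece/nephew: one path of length 3: r = (1/2)^3 = 1/8).
Summing one r·B term per recipient: 2·0.25·0.497 + 2·0.25·0.38 + 2·0.5·0.433 + 2·0.125·0.523 = 1.00225.
1.00225 > 0.38: the indirect benefit exceeds the cost.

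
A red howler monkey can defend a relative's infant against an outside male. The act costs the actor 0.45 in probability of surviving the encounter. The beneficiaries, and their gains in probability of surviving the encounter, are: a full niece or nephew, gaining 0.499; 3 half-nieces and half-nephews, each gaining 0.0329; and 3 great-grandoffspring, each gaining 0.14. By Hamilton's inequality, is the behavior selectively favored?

No

Hamilton's rule: the trait is favored when the sum of r·B over every recipient exceeds the actor's cost C.
r to a full niece or nephew = 0.25 (full aunt/uncle↔niece/nephew: two paths of length 3 through the shared grandparent pair: r = 2·(1/2)^3 = 1/4).
r to a half-niece or half-nephew = 1/8 (half-aunt/uncle↔niece/nephew: one path of length 3: r = (1/2)^3 = 1/8).
r to a great-grandoffspring = 1/8 (three parent–offspring links: r = (1/2)^3 = 1/8).
Summing one r·B term per recipient: 1·0.25·0.499 + 3·0.125·0.0329 + 3·0.125·0.14 = 0.1895875.
0.1895875 < 0.45: the indirect benefit is less than the cost.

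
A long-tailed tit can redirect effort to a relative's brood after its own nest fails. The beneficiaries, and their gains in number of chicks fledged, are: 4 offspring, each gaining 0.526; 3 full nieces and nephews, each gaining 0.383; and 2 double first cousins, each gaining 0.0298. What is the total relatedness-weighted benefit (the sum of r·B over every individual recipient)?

1.35415

r to an offspring = 0.5 (one parent–offspring link: r = (1/2)^1 = 1/2).
r to a full niece or nephew = 0.25 (full aunt/uncle↔niece/nephew: two paths of length 3 through the shared grandparent pair: r = 2·(1/2)^3 = 1/4).
r to a double first cousin = 1/4 (double first cousins share both grandparent pairs — four paths of length 4: r = 4·(1/2)^4 = 1/4).
Summing one r·B term per recipient: 4·0.5·0.526 + 3·0.25·0.383 + 2·0.25·0.0298 = 1.35415.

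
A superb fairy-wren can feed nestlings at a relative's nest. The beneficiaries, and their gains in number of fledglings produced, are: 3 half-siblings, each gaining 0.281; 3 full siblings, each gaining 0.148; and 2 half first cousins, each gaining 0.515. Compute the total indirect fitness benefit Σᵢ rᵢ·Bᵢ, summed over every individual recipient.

0.497125

r to a half-sibling = 1/4 (half-sibs share one parent — one path of length 2: r = (1/2)^2 = 1/4).
r to a full sibling = 1/2 (full sibs share both parents — two paths of length 2: r = 2·(1/2)^2 = 1/2).
r to a half first cousin = 0.0625 (half first cousins share one grandparent — one path of length 4: r = (1/2)^4 = 1/16).
Summing one r·B term per recipient: 3·0.25·0.281 + 3·0.5·0.148 + 2·0.0625·0.515 = 0.497125.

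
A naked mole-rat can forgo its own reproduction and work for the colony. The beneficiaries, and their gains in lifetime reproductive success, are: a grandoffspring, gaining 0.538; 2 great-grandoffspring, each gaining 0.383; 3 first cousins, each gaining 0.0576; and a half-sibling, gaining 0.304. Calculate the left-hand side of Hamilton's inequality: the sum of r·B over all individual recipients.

r to a grandoffspring = 0.25 (two parent–offspring links: r = (1/2)^2 = 1/4).
r to a great-grandoffspring = 0.125 (three parent–offspring links: r = (1/2)^3 = 1/8).
r to a first cousin = 1/8 (first cousins share one grandparent pair — two paths of length 4: r = 2·(1/2)^4 = 1/8).
r to a half-sibling = 1/4 (half-sibs share one parent — one path of length 2: r = (1/2)^2 = 1/4).
Summing one r·B term per recipient: 1·0.25·0.538 + 2·0.125·0.383 + 3·0.125·0.0576 + 1·0.25·0.304 = 0.32785.

0.32785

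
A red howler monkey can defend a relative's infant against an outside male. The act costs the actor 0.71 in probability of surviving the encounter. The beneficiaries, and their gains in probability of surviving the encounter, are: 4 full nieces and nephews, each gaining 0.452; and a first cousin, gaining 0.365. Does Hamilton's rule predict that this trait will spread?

No

Hamilton's rule: the trait is favored when the sum of r·B over every recipient exceeds the actor's cost C.
r to a full niece or nephew = 1/4 (full aunt/uncle↔niece/nephew: two paths of length 3 through the shared grandparent pair: r = 2·(1/2)^3 = 1/4).
r to a first cousin = 1/8 (first cousins share one grandparent pair — two paths of length 4: r = 2·(1/2)^4 = 1/8).
Summing one r·B term per recipient: 4·0.25·0.452 + 1·0.125·0.365 = 0.497625.
0.497625 < 0.71: the indirect benefit is less than the cost.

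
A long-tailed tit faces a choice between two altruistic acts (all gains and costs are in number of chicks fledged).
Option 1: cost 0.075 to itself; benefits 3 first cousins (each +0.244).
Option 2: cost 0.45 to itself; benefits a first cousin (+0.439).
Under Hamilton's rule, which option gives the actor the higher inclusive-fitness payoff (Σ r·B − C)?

Option 1: r to a first cousin = 0.125.
Option 1: Σ r·B − C = (3·0.125·0.244) − 0.075 = 0.0165.
Option 2: r to a first cousin = 0.125.
Option 2: Σ r·B − C = (1·0.125·0.439) − 0.45 = -0.395125.
Option 1 has the higher net inclusive-fitness payoff.

Option 1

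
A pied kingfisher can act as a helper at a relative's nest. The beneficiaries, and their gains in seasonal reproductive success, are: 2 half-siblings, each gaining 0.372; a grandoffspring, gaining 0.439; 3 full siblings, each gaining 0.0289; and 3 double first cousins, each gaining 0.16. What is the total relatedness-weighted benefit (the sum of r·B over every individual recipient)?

r to a half-sibling = 0.25 (half-sibs share one parent — one path of length 2: r = (1/2)^2 = 1/4).
r to a grandoffspring = 1/4 (two parent–offspring links: r = (1/2)^2 = 1/4).
r to a full sibling = 0.5 (full sibs share both parents — two paths of length 2: r = 2·(1/2)^2 = 1/2).
r to a double first cousin = 1/4 (double first cousins share both grandparent pairs — four paths of length 4: r = 4·(1/2)^4 = 1/4).
Summing one r·B term per recipient: 2·0.25·0.372 + 1·0.25·0.439 + 3·0.5·0.0289 + 3·0.25·0.16 = 0.4591.

0.4591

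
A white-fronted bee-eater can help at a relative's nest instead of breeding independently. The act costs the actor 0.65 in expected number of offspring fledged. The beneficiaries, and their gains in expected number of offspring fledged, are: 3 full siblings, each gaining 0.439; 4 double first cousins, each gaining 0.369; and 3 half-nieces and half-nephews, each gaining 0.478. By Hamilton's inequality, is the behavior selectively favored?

Yes

Hamilton's rule: the trait is favored when the sum of r·B over every recipient exceeds the actor's cost C.
r to a full sibling = 0.5 (full sibs share both parents — two paths of length 2: r = 2·(1/2)^2 = 1/2).
r to a double first cousin = 1/4 (double first cousins share both grandparent pairs — four paths of length 4: r = 4·(1/2)^4 = 1/4).
r to a half-niece or half-nephew = 1/8 (half-aunt/uncle↔niece/nephew: one path of length 3: r = (1/2)^3 = 1/8).
Summing one r·B term per recipient: 3·0.5·0.439 + 4·0.25·0.369 + 3·0.125·0.478 = 1.20675.
1.20675 > 0.65: the indirect benefit exceeds the cost.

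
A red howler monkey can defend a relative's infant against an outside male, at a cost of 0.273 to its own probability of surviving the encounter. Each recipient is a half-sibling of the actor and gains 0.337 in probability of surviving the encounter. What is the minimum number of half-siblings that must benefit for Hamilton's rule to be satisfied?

r to a half-sibling = 1/4 (half-sibs share one parent — one path of length 2: r = (1/2)^2 = 1/4).
Hamilton's rule: n·r·B > C  ⇒  n > C/(r·B) = 0.273/(0.25·0.337) = 3.24.
The smallest integer exceeding 3.24 is 4.

4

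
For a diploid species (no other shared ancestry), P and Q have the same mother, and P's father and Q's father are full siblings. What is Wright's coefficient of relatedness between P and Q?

0.375

Relatedness sums over independent paths through distinct common ancestors.
P and Q are related in two ways: half-sibs through their shared mother (r = 1/4) and first cousins through their fathers (r = 1/8).
r = 1/4 + 1/8 = 0.375.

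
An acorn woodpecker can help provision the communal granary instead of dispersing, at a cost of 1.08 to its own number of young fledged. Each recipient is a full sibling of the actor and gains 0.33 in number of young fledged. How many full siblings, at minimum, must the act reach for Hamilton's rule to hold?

7

r to a full sibling = 1/2 (full sibs share both parents — two paths of length 2: r = 2·(1/2)^2 = 1/2).
Hamilton's rule: n·r·B > C  ⇒  n > C/(r·B) = 1.08/(0.5·0.33) = 6.545.
The smallest integer exceeding 6.545 is 7.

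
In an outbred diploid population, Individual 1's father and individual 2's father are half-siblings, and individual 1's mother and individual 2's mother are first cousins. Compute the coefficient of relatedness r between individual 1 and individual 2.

0.09375

Wright's path rule: contributions from independent ancestry routes add.
Individual 1 and individual 2 are related in two ways: half first cousins through their fathers (r = 1/16) and second cousins through their mothers (r = 1/32).
r = 1/16 + 1/32 = 0.09375.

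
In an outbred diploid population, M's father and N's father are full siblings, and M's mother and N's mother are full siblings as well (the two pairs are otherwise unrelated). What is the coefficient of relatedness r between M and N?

Relatedness sums over independent paths through distinct common ancestors.
M and N are related in two ways: first cousins through their fathers (r = 1/8) and first cousins through their mothers (r = 1/8) — i.e. double first cousins.
r = 1/8 + 1/8 = 0.25.

0.25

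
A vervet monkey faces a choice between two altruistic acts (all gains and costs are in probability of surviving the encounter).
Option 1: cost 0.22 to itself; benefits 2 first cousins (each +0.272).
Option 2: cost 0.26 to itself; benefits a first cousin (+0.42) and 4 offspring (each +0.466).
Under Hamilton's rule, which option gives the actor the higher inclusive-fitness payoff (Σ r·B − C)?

Option 2

Option 1: r to a first cousin = 0.125.
Option 1: Σ r·B − C = (2·0.125·0.272) − 0.22 = -0.152.
Option 2: r to a first cousin = 0.125.
Option 2: r to an offspring = 0.5.
Option 2: Σ r·B − C = (1·0.125·0.42 + 4·0.5·0.466) − 0.26 = 0.7245.
Option 2 has the higher net inclusive-fitness payoff.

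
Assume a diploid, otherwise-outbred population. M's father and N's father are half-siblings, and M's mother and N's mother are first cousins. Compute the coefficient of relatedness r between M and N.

0.09375

Relatedness sums over independent paths through distinct common ancestors.
M and N are related in two ways: half first cousins through their fathers (r = 1/16) and second cousins through their mothers (r = 1/32).
r = 1/16 + 1/32 = 0.09375.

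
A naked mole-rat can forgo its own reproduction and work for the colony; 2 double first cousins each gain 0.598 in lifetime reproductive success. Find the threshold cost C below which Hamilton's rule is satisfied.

0.299

r to a double first cousin = 1/4 (double first cousins share both grandparent pairs — four paths of length 4: r = 4·(1/2)^4 = 1/4).
Hamilton's rule: n·r·B > C, so the trait is favored while C < n·r·B = 2·0.25·0.598 = 0.299.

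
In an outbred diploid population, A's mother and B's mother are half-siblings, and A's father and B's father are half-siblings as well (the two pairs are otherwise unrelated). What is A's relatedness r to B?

Independent pedigree routes through distinct common ancestors add.
A and B are related in two ways: half first cousins through their mothers (r = 1/16) and half first cousins through their fathers (r = 1/16).
r = 1/16 + 1/16 = 1/8 = 0.125.

0.125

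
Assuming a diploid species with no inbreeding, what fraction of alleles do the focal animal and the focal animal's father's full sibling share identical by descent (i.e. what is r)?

0.25

Each parent–offspring link contributes a factor of 1/2, and independent paths through distinct common ancestors add.
Full aunt/uncle↔niece/nephew: two paths of length 3 through the shared grandparent pair: r = 2·(1/2)^3 = 1/4.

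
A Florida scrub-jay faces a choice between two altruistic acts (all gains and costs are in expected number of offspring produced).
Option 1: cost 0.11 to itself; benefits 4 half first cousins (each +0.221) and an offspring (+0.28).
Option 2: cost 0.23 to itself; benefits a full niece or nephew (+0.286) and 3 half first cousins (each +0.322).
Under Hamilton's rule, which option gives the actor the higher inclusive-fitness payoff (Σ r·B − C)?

Option 1: r to a half first cousin = 0.0625.
Option 1: r to an offspring = 0.5.
Option 1: Σ r·B − C = (4·0.0625·0.221 + 1·0.5·0.28) − 0.11 = 0.08525.
Option 2: r to a full niece or nephew = 0.25.
Option 2: r to a half first cousin = 0.0625.
Option 2: Σ r·B − C = (1·0.25·0.286 + 3·0.0625·0.322) − 0.23 = -0.098125.
Option 1 has the higher net inclusive-fitness payoff.

Option 1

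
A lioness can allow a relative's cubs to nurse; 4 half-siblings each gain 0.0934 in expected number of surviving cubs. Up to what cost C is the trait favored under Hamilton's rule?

r to a half-sibling = 0.25 (half-sibs share one parent — one path of length 2: r = (1/2)^2 = 1/4).
Hamilton's rule: n·r·B > C, so the trait is favored while C < n·r·B = 4·0.25·0.0934 = 0.0934.

0.0934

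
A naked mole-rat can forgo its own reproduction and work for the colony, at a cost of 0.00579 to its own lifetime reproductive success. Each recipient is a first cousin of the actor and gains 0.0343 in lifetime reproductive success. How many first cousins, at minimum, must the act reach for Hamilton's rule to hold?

r to a first cousin = 0.125 (first cousins share one grandparent pair — two paths of length 4: r = 2·(1/2)^4 = 1/8).
Hamilton's rule: n·r·B > C  ⇒  n > C/(r·B) = 0.00579/(0.125·0.0343) = 1.35.
The smallest integer exceeding 1.35 is 2.

2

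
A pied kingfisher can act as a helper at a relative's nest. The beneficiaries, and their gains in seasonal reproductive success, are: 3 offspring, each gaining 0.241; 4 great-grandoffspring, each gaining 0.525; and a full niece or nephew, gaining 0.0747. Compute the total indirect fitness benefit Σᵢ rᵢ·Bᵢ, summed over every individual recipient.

0.642675

r to an offspring = 0.5 (one parent–offspring link: r = (1/2)^1 = 1/2).
r to a great-grandoffspring = 0.125 (three parent–offspring links: r = (1/2)^3 = 1/8).
r to a full niece or nephew = 1/4 (full aunt/uncle↔niece/nephew: two paths of length 3 through the shared grandparent pair: r = 2·(1/2)^3 = 1/4).
Summing one r·B term per recipient: 3·0.5·0.241 + 4·0.125·0.525 + 1·0.25·0.0747 = 0.642675.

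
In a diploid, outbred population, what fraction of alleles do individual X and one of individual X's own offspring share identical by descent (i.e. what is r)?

0.5

Each parent–offspring link contributes a factor of 1/2, and independent paths through distinct common ancestors add.
One parent–offspring link: r = (1/2)^1 = 1/2.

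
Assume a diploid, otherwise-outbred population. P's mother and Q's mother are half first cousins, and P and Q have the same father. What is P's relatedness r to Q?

Relatedness sums over independent paths through distinct common ancestors.
P and Q are related in two ways: half second cousins through their mothers (r = 1/64) and half-sibs through their shared father (r = 1/4).
r = 1/64 + 1/4 = 0.265625.

0.265625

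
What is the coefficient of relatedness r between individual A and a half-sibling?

Each parent–offspring link contributes a factor of 1/2, and independent paths through distinct common ancestors add.
Half-sibs share one parent — one path of length 2: r = (1/2)^2 = 1/4.

0.25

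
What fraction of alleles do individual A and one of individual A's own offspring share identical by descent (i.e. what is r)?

Each parent–offspring link contributes a factor of 1/2, and independent paths through distinct common ancestors add.
One parent–offspring link: r = (1/2)^1 = 1/2.

0.5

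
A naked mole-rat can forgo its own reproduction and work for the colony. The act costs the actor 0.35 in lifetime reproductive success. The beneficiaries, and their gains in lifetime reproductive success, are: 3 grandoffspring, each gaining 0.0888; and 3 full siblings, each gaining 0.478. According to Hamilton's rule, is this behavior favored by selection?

Hamilton's rule: the trait is favored when the sum of r·B over every recipient exceeds the actor's cost C.
r to a grandoffspring = 0.25 (two parent–offspring links: r = (1/2)^2 = 1/4).
r to a full sibling = 1/2 (full sibs share both parents — two paths of length 2: r = 2·(1/2)^2 = 1/2).
Summing one r·B term per recipient: 3·0.25·0.0888 + 3·0.5·0.478 = 0.7836.
0.7836 > 0.35: the indirect benefit exceeds the cost.

Yes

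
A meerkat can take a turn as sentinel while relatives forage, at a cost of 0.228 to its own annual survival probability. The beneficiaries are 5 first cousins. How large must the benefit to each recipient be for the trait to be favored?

0.3648

r to a first cousin = 0.125 (first cousins share one grandparent pair — two paths of length 4: r = 2·(1/2)^4 = 1/8).
Hamilton's rule with n recipients of equal r: n·r·B > C, so B > C/(n·r) = 0.228/(5·0.125) = 0.3648.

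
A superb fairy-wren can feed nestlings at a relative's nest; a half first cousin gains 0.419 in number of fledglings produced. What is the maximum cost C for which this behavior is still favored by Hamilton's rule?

0.0261875

r to a half first cousin = 0.0625 (half first cousins share one grandparent — one path of length 4: r = (1/2)^4 = 1/16).
Hamilton's rule: n·r·B > C, so the trait is favored while C < n·r·B = 1·0.0625·0.419 = 0.0261875.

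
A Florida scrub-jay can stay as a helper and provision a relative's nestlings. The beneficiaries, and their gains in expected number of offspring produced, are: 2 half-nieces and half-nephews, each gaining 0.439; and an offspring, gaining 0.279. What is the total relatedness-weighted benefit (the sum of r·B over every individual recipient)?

0.24925

r to a half-niece or half-nephew = 1/8 (half-aunt/uncle↔niece/nephew: one path of length 3: r = (1/2)^3 = 1/8).
r to an offspring = 1/2 (one parent–offspring link: r = (1/2)^1 = 1/2).
Summing one r·B term per recipient: 2·0.125·0.439 + 1·0.5·0.279 = 0.24925.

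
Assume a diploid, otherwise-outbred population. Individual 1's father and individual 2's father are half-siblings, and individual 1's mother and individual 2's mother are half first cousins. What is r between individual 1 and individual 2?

0.078125

Wright's path rule: contributions from independent ancestry routes add.
Individual 1 and individual 2 are related in two ways: half first cousins through their fathers (r = 1/16) and half second cousins through their mothers (r = 1/64).
r = 1/16 + 1/64 = 0.078125.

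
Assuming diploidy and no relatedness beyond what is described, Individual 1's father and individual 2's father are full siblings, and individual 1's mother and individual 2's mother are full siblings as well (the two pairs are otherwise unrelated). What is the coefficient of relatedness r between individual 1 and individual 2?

0.25

With two independent routes of shared ancestry, r is the sum of the two contributions.
Individual 1 and individual 2 are related in two ways: first cousins through their fathers (r = 1/8) and first cousins through their mothers (r = 1/8) — i.e. double first cousins.
r = 1/8 + 1/8 = 0.25.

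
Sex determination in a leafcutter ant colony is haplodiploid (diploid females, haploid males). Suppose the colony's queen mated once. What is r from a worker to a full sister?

Haplodiploid full sisters inherit their father's entire haploid genome identically (contributing 1/2) and on average half of their mother's contribution (1/2 · 1/2 = 1/4); r = 1/2 + 1/4 = 3/4.

0.75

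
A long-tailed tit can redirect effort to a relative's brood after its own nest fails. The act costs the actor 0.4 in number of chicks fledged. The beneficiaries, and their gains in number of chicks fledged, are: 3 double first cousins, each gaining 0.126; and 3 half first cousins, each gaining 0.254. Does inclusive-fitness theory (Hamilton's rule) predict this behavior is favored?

Hamilton's rule: the trait is favored when the sum of r·B over every recipient exceeds the actor's cost C.
r to a double first cousin = 1/4 (double first cousins share both grandparent pairs — four paths of length 4: r = 4·(1/2)^4 = 1/4).
r to a half first cousin = 1/16 (half first cousins share one grandparent — one path of length 4: r = (1/2)^4 = 1/16).
Summing one r·B term per recipient: 3·0.25·0.126 + 3·0.0625·0.254 = 0.142125.
0.142125 < 0.4: the indirect benefit is less than the cost.

No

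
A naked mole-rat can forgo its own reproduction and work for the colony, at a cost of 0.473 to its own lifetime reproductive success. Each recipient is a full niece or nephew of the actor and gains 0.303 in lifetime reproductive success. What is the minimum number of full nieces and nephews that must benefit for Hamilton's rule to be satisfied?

r to a full niece or nephew = 1/4 (full aunt/uncle↔niece/nephew: two paths of length 3 through the shared grandparent pair: r = 2·(1/2)^3 = 1/4).
Hamilton's rule: n·r·B > C  ⇒  n > C/(r·B) = 0.473/(0.25·0.303) = 6.244.
The smallest integer exceeding 6.244 is 7.

7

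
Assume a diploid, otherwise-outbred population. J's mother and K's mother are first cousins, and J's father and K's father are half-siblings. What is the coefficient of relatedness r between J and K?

Wright's path rule: contributions from independent ancestry routes add.
J and K are related in two ways: second cousins through their mothers (r = 1/32) and half first cousins through their fathers (r = 1/16).
r = 1/32 + 1/16 = 0.09375.

0.09375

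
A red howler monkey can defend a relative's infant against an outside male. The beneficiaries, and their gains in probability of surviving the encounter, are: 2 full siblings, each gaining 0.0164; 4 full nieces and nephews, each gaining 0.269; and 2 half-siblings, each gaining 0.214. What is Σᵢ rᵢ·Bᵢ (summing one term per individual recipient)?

0.3924

r to a full sibling = 1/2 (full sibs share both parents — two paths of length 2: r = 2·(1/2)^2 = 1/2).
r to a full niece or nephew = 0.25 (full aunt/uncle↔niece/nephew: two paths of length 3 through the shared grandparent pair: r = 2·(1/2)^3 = 1/4).
r to a half-sibling = 0.25 (half-sibs share one parent — one path of length 2: r = (1/2)^2 = 1/4).
Summing one r·B term per recipient: 2·0.5·0.0164 + 4·0.25·0.269 + 2·0.25·0.214 = 0.3924.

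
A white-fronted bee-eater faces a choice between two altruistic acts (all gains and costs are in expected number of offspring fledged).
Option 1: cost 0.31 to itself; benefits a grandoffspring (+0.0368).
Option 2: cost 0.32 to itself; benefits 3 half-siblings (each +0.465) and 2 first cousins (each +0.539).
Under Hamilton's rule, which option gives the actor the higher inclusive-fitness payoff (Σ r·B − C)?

Option 1: r to a grandoffspring = 0.25.
Option 1: Σ r·B − C = (1·0.25·0.0368) − 0.31 = -0.3008.
Option 2: r to a half-sibling = 0.25.
Option 2: r to a first cousin = 0.125.
Option 2: Σ r·B − C = (3·0.25·0.465 + 2·0.125·0.539) − 0.32 = 0.1635.
Option 2 has the higher net inclusive-fitness payoff.

Option 2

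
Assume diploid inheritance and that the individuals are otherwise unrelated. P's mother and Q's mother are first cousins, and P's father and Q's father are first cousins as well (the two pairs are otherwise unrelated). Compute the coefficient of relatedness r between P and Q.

With two independent routes of shared ancestry, r is the sum of the two contributions.
P and Q are related in two ways: second cousins through their mothers (r = 1/32) and second cousins through their fathers (r = 1/32).
r = 1/32 + 1/32 = 0.0625.

0.0625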